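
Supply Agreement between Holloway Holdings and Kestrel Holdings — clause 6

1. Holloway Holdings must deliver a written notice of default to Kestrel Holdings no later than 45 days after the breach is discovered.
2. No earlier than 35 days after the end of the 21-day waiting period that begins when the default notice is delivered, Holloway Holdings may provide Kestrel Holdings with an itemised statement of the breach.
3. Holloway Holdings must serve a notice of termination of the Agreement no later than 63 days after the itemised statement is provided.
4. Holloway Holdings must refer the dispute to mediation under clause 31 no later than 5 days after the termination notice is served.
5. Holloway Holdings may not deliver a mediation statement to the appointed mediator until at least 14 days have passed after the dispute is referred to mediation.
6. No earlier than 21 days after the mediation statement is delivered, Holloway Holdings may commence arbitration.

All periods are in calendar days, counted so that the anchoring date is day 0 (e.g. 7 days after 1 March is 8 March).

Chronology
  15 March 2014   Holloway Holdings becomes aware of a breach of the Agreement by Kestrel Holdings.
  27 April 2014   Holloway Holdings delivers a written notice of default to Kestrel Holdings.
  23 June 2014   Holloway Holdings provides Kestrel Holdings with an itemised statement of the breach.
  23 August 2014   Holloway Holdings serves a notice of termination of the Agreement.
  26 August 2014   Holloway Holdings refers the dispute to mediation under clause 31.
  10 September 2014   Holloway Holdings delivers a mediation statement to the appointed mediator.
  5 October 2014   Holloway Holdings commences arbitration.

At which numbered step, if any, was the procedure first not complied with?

None — every step was satisfied

(1) due by 15 March 2014 + 45 days = 29 April 2014; done 27 April 2014 — timely.
(2) permitted from 18 May 2014 + 35 days = 22 June 2014 onward; 23 June 2014 is on or after that date.
(3) due by 23 June 2014 + 63 days = 25 August 2014; 23 August 2014 is within that limit.
(4) due by 23 August 2014 + 5 days = 28 August 2014; completed 26 August 2014, before the deadline.
(5) permitted from 26 August 2014 + 14 days = 9 September 2014 onward; done 10 September 2014 — permitted.
(6) permitted from 10 September 2014 + 21 days = 1 October 2014 onward; done 5 October 2014, after the minimum wait.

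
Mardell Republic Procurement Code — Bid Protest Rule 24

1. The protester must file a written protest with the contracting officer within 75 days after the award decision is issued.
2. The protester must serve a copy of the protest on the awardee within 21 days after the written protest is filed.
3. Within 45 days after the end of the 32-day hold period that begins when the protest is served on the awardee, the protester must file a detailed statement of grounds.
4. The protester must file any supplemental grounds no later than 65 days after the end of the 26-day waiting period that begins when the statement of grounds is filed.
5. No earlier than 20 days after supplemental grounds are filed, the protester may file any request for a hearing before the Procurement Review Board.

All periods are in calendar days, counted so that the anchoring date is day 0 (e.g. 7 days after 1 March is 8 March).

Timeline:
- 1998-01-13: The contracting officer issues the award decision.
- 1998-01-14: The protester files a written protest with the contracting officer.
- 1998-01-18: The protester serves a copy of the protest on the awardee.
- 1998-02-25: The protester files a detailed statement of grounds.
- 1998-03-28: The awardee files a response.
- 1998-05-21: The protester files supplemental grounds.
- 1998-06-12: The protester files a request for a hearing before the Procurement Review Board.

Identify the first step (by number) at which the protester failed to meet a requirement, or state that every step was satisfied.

None — every step was satisfied

Step 1 — counting 75 days from 1998-01-13 (when the award decision is issued) gives a deadline of 1998-03-29; done 1998-01-14 — timely.
Step 2 — counting 21 days from 1998-01-14 (when the written protest is filed) gives a deadline of 1998-02-04; done 1998-01-18 — timely.
Step 3 — counting 45 days from 1998-02-19 (end of the 32-day hold period, which began when the protest is served on the awardee on 1998-01-18) gives a deadline of 1998-04-05; completed 1998-02-25, before the deadline.
Step 4 — counting 65 days from 1998-03-23 (end of the 26-day waiting period, which began when the statement of grounds is filed on 1998-02-25) gives a deadline of 1998-05-27; 1998-05-21 is within that limit.
Step 5 — must wait 20 days from 1998-05-21 (when supplemental grounds are filed), so not before 1998-06-10; done 1998-06-12 — permitted.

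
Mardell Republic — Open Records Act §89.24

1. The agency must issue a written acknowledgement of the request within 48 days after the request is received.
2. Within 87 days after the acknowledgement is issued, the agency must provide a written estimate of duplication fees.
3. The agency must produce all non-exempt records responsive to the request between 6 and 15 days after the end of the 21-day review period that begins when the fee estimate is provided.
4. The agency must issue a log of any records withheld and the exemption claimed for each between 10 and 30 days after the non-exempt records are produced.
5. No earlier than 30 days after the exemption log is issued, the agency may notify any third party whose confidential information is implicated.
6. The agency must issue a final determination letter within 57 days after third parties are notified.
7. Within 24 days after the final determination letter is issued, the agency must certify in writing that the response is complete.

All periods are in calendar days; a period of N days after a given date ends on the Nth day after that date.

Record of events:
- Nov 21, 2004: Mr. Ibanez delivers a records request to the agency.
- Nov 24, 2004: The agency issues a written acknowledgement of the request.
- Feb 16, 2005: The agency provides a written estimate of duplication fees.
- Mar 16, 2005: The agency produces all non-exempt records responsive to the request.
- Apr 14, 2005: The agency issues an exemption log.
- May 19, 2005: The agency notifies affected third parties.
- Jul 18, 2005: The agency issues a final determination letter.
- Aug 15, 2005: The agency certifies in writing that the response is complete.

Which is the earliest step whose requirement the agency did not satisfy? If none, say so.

(1) due by Nov 21, 2004 + 48 days = Jan 8, 2005; done Nov 24, 2004 — timely.
(2) due by Nov 24, 2004 + 87 days = Feb 19, 2005; done Feb 16, 2005 — timely.
(3) the permitted window runs from Mar 9, 2005 + 6 = Mar 15, 2005 to Mar 9, 2005 + 15 = Mar 24, 2005; done Mar 16, 2005 — within the window.
(4) the permitted window runs from Mar 16, 2005 + 10 = Mar 26, 2005 to Mar 16, 2005 + 30 = Apr 15, 2005; Apr 14, 2005 falls inside that range.
(5) permitted from Apr 14, 2005 + 30 days = May 14, 2005 onward; done May 19, 2005 — permitted.
(6) due by May 19, 2005 + 57 days = Jul 15, 2005; Jul 18, 2005 misses that deadline by 3 days.

Step 6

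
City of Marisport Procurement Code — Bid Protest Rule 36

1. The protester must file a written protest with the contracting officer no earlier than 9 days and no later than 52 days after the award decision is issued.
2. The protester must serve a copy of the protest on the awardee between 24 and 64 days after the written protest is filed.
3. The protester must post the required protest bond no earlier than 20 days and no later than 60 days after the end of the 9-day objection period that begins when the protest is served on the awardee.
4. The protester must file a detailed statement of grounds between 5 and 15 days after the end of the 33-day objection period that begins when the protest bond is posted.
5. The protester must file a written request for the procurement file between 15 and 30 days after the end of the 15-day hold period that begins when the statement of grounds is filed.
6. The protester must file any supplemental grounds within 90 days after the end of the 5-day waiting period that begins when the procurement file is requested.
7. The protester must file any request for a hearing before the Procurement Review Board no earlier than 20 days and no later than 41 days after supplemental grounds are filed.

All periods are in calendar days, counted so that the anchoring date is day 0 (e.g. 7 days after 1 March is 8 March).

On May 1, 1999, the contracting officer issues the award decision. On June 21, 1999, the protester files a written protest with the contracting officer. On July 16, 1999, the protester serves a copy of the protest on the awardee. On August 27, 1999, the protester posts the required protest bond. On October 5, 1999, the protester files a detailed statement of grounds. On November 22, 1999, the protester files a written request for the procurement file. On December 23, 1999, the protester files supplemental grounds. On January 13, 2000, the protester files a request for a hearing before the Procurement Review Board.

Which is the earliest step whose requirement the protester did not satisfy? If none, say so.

Step 1: the window is 9–52 days after May 1, 1999 (when the award decision is issued), so May 10, 1999 through June 22, 1999; done June 21, 1999 — within the window.
Step 2: the window is 24–64 days after June 21, 1999 (when the written protest is filed), so July 15, 1999 through August 24, 1999; July 16, 1999 falls inside that range.
Step 3: the window is 20–60 days after July 25, 1999 (end of the 9-day objection period, which began when the protest is served on the awardee on July 16, 1999), so August 14, 1999 through September 23, 1999; August 27, 1999 falls inside that range.
Step 4: the window is 5–15 days after September 29, 1999 (end of the 33-day objection period, which began when the protest bond is posted on August 27, 1999), so October 4, 1999 through October 14, 1999; done October 5, 1999, which is between those dates.
Step 5: the window is 15–30 days after October 20, 1999 (end of the 15-day hold period, which began when the statement of grounds is filed on October 5, 1999), so November 4, 1999 through November 19, 1999; done November 22, 1999 — 3 days after the window closed.

Step 5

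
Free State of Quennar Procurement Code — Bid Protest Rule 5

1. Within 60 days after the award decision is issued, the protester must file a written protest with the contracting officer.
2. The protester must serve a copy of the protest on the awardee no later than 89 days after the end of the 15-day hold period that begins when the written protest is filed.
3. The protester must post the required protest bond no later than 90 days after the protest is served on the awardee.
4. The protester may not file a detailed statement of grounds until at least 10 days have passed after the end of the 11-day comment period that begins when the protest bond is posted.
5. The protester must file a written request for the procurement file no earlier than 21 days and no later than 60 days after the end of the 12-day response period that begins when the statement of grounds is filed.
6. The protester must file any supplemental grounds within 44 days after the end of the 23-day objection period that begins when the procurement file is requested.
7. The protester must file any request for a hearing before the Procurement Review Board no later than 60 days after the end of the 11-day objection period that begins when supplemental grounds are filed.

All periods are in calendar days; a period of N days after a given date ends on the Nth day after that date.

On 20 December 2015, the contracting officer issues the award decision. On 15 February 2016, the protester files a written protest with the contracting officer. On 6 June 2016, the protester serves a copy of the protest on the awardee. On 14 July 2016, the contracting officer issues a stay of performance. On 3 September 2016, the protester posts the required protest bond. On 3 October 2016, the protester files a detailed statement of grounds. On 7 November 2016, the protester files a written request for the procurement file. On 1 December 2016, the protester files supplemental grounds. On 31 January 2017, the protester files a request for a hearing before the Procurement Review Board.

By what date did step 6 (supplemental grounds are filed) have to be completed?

The procurement file is requested on 7 November 2016; the 23-day objection period therefore ends 30 November 2016, and step 6 runs from that date. 44 days after 30 November 2016 is 13 January 2017.

13 January 2017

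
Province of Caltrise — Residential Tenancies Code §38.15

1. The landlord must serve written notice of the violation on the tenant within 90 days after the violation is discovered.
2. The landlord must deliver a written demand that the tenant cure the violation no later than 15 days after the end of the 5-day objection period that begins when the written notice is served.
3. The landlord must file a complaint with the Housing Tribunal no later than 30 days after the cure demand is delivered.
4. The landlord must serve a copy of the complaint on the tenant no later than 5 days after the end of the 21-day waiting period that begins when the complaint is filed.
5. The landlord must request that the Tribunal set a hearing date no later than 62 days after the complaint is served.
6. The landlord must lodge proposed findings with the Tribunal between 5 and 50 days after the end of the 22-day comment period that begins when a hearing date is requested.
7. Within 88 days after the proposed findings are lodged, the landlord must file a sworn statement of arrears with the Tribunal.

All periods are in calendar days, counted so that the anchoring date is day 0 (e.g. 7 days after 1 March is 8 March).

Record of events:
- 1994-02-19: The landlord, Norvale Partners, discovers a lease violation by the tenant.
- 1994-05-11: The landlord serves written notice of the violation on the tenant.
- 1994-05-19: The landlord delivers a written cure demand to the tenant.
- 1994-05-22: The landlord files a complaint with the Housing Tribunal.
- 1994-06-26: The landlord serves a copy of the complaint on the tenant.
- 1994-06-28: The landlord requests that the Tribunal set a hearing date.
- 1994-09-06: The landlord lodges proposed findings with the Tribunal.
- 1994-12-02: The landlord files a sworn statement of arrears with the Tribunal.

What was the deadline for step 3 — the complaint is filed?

Step 3 runs from 1994-05-19, when the cure demand is delivered. 30 days after 1994-05-19 is 1994-06-18.

1994-06-18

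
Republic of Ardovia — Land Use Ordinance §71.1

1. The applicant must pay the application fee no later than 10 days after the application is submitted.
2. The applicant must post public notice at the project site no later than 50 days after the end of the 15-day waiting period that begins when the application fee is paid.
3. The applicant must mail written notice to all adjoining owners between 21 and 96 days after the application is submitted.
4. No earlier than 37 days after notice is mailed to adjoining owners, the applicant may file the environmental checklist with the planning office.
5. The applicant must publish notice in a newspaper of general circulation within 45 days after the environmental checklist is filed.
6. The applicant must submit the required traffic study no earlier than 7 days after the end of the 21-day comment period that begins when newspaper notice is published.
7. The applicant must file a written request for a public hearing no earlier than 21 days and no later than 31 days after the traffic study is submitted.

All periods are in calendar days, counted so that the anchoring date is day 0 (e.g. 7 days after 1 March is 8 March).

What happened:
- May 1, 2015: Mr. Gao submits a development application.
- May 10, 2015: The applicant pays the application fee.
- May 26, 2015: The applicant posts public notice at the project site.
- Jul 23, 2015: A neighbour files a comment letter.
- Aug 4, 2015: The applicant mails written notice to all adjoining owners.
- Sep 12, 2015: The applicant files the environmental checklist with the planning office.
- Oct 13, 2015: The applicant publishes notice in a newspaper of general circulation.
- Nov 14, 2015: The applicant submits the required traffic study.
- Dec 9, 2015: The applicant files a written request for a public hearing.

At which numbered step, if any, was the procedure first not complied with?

Step 1: 10 days after May 1, 2015 (when the application is submitted) is May 11, 2015; May 10, 2015 is within that limit.
Step 2: 50 days after May 25, 2015 (end of the 15-day waiting period, which began when the application fee is paid on May 10, 2015) is Jul 14, 2015; completed May 26, 2015, before the deadline.
Step 3: the window is 21–96 days after May 1, 2015 (when the application is submitted), so May 22, 2015 through Aug 5, 2015; done Aug 4, 2015 — within the window.
Step 4: the earliest permitted date is 37 days after Aug 4, 2015 (when notice is mailed to adjoining owners), i.e. Sep 10, 2015; done Sep 12, 2015 — permitted.
Step 5: 45 days after Sep 12, 2015 (when the environmental checklist is filed) is Oct 27, 2015; Oct 13, 2015 is within that limit.
Step 6: the earliest permitted date is 7 days after Nov 3, 2015 (end of the 21-day comment period, which began when newspaper notice is published on Oct 13, 2015), i.e. Nov 10, 2015; done Nov 14, 2015 — permitted.
Step 7: the window is 21–31 days after Nov 14, 2015 (when the traffic study is submitted), so Dec 5, 2015 through Dec 15, 2015; done Dec 9, 2015, which is between those dates.

None — every step was satisfied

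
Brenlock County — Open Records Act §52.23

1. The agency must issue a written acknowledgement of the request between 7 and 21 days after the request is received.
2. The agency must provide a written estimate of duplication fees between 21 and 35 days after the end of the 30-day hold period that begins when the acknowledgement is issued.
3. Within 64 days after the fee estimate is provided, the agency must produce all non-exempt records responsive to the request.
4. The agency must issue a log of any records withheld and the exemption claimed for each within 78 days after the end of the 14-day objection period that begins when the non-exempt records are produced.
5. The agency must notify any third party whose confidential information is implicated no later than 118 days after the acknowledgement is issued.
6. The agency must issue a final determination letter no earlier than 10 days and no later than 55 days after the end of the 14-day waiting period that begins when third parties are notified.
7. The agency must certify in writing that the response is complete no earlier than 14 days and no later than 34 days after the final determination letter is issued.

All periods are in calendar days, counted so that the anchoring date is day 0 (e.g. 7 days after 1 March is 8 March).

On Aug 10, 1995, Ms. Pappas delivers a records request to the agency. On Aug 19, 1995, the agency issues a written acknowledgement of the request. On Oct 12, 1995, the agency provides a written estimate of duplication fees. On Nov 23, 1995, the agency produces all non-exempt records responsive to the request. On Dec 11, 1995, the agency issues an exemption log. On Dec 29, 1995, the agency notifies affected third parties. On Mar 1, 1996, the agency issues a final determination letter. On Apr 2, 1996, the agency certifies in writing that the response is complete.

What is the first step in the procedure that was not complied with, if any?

Step 1 — 7 and 21 days from Aug 10, 1995 (when the request is received) are Aug 17, 1995 and Aug 31, 1995 respectively; done Aug 19, 1995 — within the window.
Step 2 — 21 and 35 days from Sep 18, 1995 (end of the 30-day hold period, which began when the acknowledgement is issued on Aug 19, 1995) are Oct 9, 1995 and Oct 23, 1995 respectively; Oct 12, 1995 falls inside that range.
Step 3 — counting 64 days from Oct 12, 1995 (when the fee estimate is provided) gives a deadline of Dec 15, 1995; done Nov 23, 1995 — timely.
Step 4 — counting 78 days from Dec 7, 1995 (end of the 14-day objection period, which began when the non-exempt records are produced on Nov 23, 1995) gives a deadline of Feb 23, 1996; done Dec 11, 1995 — timely.
Step 5 — counting 118 days from Aug 19, 1995 (when the acknowledgement is issued) gives a deadline of Dec 15, 1995; done Dec 29, 1995 — 14 days late.
The procedure was therefore not followed at step 5.

Step 5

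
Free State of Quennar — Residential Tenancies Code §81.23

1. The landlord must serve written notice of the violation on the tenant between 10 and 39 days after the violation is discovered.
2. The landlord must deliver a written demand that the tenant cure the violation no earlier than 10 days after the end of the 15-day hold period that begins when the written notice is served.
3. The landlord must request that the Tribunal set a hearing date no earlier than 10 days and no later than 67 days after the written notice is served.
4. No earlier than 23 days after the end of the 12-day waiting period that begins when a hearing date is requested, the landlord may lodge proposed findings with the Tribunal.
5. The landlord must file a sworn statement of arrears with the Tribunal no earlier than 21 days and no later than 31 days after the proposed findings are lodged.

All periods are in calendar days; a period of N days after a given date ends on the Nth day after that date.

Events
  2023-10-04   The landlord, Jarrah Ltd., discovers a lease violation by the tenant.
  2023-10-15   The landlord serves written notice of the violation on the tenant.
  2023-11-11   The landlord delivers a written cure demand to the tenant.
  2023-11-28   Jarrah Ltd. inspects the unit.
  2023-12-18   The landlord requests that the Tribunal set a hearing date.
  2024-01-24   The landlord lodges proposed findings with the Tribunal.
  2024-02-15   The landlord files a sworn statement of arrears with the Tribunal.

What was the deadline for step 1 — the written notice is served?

Step 1 runs from 2023-10-04, when the violation is discovered. The window is 10–39 days after 2023-10-04; it closes on 2023-11-12.

2023-11-12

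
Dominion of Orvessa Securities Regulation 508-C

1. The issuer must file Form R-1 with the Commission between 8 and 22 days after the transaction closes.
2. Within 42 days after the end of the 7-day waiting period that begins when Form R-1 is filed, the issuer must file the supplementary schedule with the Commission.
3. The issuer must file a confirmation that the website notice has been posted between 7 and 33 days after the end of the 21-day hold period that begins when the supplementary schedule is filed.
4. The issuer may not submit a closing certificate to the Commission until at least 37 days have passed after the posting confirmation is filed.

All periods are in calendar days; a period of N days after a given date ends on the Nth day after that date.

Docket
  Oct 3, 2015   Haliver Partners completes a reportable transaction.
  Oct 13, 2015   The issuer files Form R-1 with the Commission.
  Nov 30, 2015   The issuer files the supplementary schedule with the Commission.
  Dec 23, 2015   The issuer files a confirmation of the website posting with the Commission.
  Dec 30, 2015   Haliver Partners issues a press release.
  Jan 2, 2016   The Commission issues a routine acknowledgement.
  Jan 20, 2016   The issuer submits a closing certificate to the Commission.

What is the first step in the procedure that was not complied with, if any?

Step 1: the window is 8–22 days after Oct 3, 2015 (when the transaction closes), so Oct 11, 2015 through Oct 25, 2015; Oct 13, 2015 falls inside that range.
Step 2: 42 days after Oct 20, 2015 (end of the 7-day waiting period, which began when Form R-1 is filed on Oct 13, 2015) is Dec 1, 2015; done Nov 30, 2015 — timely.
Step 3: the window is 7–33 days after Dec 21, 2015 (end of the 21-day hold period, which began when the supplementary schedule is filed on Nov 30, 2015), so Dec 28, 2015 through Jan 23, 2016; done Dec 23, 2015 — 5 days before the window opened.
Later steps need not be reached.

Step 3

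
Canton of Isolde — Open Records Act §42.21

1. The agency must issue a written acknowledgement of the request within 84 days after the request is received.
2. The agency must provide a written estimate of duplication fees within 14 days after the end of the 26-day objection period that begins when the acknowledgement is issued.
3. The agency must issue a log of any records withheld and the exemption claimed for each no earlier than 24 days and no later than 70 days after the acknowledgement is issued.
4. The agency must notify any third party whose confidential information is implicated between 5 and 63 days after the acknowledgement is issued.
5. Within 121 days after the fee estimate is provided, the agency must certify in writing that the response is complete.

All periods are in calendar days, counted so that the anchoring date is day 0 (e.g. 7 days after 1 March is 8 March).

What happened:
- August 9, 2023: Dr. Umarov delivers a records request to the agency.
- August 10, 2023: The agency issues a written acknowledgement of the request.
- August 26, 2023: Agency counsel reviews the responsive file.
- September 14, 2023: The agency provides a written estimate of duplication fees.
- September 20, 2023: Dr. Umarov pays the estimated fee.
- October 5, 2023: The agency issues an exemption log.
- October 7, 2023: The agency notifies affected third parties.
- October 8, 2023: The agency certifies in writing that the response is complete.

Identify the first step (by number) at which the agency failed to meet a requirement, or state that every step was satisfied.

(1) due by August 9, 2023 + 84 days = November 1, 2023; August 10, 2023 is within that limit.
(2) due by September 5, 2023 + 14 days = September 19, 2023; completed September 14, 2023, before the deadline.
(3) the permitted window runs from August 10, 2023 + 24 = September 3, 2023 to August 10, 2023 + 70 = October 19, 2023; October 5, 2023 falls inside that range.
(4) the permitted window runs from August 10, 2023 + 5 = August 15, 2023 to August 10, 2023 + 63 = October 12, 2023; done October 7, 2023, which is between those dates.
(5) due by September 14, 2023 + 121 days = January 13, 2024; completed October 8, 2023, before the deadline.

None — every step was satisfied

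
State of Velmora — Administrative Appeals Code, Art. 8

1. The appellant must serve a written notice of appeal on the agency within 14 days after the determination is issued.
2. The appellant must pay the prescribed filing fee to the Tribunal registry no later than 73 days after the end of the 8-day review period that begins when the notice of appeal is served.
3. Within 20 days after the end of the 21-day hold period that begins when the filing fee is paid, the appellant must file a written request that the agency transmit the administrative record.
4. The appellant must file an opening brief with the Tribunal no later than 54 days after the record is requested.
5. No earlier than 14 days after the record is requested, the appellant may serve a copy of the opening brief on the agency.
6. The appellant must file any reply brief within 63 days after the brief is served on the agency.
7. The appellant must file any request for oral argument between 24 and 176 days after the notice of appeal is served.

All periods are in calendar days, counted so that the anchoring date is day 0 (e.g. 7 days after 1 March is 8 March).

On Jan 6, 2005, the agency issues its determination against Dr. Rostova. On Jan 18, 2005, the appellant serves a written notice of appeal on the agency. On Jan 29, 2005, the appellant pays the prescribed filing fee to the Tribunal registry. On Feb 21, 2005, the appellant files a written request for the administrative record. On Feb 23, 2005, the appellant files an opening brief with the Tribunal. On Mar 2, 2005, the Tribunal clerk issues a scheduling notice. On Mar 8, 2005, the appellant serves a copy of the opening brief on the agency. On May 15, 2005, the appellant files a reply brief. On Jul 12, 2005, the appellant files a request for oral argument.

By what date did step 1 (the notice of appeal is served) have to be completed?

Jan 20, 2005

Step 1 runs from Jan 6, 2005, when the determination is issued. 14 days after Jan 6, 2005 is Jan 20, 2005.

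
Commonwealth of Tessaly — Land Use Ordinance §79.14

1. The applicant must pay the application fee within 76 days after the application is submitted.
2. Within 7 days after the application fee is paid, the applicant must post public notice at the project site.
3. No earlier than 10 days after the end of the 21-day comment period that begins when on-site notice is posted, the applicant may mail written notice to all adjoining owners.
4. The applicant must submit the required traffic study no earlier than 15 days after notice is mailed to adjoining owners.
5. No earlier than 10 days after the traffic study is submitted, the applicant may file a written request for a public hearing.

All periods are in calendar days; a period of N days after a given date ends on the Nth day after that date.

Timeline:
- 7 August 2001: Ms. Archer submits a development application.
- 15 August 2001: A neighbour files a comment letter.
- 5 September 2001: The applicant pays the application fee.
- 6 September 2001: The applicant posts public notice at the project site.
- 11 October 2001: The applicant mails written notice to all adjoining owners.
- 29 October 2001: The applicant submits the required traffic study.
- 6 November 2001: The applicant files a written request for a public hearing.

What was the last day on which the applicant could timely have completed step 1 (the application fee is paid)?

Step 1 runs from 7 August 2001, when the application is submitted. 76 days after 7 August 2001 is 22 October 2001.

22 October 2001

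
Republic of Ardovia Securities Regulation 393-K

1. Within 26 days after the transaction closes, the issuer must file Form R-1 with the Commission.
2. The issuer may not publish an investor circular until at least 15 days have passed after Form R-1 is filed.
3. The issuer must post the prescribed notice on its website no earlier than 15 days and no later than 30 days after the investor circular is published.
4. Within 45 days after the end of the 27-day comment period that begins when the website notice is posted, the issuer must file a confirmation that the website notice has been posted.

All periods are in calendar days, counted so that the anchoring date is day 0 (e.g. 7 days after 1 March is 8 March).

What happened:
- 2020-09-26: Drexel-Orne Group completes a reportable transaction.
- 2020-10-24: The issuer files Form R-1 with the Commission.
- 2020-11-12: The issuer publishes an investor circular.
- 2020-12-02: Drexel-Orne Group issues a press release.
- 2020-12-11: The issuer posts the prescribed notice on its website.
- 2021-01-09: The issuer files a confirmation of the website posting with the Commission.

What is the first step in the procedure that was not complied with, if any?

Step 1

Step 1: 26 days after 2020-09-26 (when the transaction closes) is 2020-10-22; done 2020-10-24 — 2 days late.
The analysis stops there.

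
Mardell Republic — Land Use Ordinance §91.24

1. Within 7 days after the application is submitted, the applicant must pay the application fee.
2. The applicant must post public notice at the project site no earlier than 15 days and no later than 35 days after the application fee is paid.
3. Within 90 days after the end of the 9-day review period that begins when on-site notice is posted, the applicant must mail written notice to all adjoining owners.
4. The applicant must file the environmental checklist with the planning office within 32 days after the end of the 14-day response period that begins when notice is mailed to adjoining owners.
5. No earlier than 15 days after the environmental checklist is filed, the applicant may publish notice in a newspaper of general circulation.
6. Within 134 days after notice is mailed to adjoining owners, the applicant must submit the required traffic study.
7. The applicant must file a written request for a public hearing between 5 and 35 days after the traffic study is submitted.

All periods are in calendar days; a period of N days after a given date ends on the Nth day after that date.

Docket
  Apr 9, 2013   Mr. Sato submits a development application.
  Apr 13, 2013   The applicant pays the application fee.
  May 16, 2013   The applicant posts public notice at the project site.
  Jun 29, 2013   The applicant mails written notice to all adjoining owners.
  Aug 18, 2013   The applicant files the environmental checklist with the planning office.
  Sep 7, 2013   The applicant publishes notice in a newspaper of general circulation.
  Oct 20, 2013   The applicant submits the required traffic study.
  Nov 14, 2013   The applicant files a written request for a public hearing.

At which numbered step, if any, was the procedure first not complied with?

(1) due by Apr 9, 2013 + 7 days = Apr 16, 2013; done Apr 13, 2013 — timely.
(2) the permitted window runs from Apr 13, 2013 + 15 = Apr 28, 2013 to Apr 13, 2013 + 35 = May 18, 2013; done May 16, 2013, which is between those dates.
(3) due by May 25, 2013 + 90 days = Aug 23, 2013; completed Jun 29, 2013, before the deadline.
(4) due by Jul 13, 2013 + 32 days = Aug 14, 2013; Aug 18, 2013 misses that deadline by 4 days.
The analysis stops there.

Step 4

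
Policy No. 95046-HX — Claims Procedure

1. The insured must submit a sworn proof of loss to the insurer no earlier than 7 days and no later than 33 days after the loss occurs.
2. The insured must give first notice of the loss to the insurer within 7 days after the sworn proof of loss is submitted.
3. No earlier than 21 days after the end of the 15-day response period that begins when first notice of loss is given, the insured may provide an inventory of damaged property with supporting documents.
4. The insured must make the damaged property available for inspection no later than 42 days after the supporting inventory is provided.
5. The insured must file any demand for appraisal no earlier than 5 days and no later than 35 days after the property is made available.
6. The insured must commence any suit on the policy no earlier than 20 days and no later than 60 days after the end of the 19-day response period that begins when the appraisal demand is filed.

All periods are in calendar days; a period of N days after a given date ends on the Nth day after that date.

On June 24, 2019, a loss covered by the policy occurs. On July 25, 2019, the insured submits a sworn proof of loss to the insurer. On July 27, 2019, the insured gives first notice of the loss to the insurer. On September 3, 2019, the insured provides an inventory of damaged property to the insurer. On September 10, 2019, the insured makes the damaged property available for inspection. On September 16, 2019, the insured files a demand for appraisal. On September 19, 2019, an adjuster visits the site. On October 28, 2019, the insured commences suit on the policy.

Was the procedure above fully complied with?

Yes

Step 1: the window is 7–33 days after June 24, 2019 (when the loss occurs), so July 1, 2019 through July 27, 2019; done July 25, 2019, which is between those dates.
Step 2: 7 days after July 25, 2019 (when the sworn proof of loss is submitted) is August 1, 2019; completed July 27, 2019, before the deadline.
Step 3: the earliest permitted date is 21 days after August 11, 2019 (end of the 15-day response period, which began when first notice of loss is given on July 27, 2019), i.e. September 1, 2019; done September 3, 2019 — permitted.
Step 4: 42 days after September 3, 2019 (when the supporting inventory is provided) is October 15, 2019; done September 10, 2019 — timely.
Step 5: the window is 5–35 days after September 10, 2019 (when the property is made available), so September 15, 2019 through October 15, 2019; done September 16, 2019, which is between those dates.
Step 6: the window is 20–60 days after October 5, 2019 (end of the 19-day response period, which began when the appraisal demand is filed on September 16, 2019), so October 25, 2019 through December 4, 2019; done October 28, 2019, which is between those dates.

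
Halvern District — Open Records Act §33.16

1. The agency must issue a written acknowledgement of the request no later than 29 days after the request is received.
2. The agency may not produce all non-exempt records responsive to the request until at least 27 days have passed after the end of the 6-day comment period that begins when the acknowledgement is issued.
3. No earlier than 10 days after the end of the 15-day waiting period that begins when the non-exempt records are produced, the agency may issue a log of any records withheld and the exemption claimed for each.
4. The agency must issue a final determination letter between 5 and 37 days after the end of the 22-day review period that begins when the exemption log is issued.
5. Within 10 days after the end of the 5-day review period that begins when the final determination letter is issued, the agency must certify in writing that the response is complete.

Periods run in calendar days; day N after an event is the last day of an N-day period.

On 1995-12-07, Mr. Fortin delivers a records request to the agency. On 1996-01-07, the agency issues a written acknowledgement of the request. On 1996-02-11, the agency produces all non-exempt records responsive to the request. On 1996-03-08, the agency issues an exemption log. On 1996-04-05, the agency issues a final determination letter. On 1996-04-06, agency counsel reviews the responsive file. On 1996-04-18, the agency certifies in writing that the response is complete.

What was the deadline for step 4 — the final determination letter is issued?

The exemption log is issued on 1996-03-08; the 22-day review period therefore ends 1996-03-30, and step 4 runs from that date. The window is 5–37 days after 1996-03-30; it closes on 1996-05-06.

1996-05-06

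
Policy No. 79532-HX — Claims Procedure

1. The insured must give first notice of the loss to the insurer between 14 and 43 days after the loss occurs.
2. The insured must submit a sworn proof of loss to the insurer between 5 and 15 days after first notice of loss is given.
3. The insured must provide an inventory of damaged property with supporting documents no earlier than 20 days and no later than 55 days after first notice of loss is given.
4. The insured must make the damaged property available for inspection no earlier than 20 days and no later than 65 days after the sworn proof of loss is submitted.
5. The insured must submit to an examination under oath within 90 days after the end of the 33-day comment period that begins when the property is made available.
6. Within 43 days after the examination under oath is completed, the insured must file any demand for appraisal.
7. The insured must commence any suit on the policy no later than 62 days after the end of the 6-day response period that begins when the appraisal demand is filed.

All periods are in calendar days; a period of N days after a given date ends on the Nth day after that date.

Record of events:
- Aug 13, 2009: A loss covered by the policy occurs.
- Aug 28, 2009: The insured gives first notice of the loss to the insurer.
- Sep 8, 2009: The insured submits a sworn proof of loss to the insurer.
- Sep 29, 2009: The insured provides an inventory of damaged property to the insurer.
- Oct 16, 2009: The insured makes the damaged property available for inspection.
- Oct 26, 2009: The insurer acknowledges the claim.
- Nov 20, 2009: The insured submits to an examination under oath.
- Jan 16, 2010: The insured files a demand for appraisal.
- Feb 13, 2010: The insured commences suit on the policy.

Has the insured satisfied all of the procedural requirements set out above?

Step 1 — 14 and 43 days from Aug 13, 2009 (when the loss occurs) are Aug 27, 2009 and Sep 25, 2009 respectively; done Aug 28, 2009, which is between those dates.
Step 2 — 5 and 15 days from Aug 28, 2009 (when first notice of loss is given) are Sep 2, 2009 and Sep 12, 2009 respectively; done Sep 8, 2009, which is between those dates.
Step 3 — 20 and 55 days from Aug 28, 2009 (when first notice of loss is given) are Sep 17, 2009 and Oct 22, 2009 respectively; Sep 29, 2009 falls inside that range.
Step 4 — 20 and 65 days from Sep 8, 2009 (when the sworn proof of loss is submitted) are Sep 28, 2009 and Nov 12, 2009 respectively; done Oct 16, 2009, which is between those dates.
Step 5 — counting 90 days from Nov 18, 2009 (end of the 33-day comment period, which began when the property is made available on Oct 16, 2009) gives a deadline of Feb 16, 2010; Nov 20, 2009 is within that limit.
Step 6 — counting 43 days from Nov 20, 2009 (when the examination under oath is completed) gives a deadline of Jan 2, 2010; not done until Jan 16, 2010, 14 days after the deadline.

No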